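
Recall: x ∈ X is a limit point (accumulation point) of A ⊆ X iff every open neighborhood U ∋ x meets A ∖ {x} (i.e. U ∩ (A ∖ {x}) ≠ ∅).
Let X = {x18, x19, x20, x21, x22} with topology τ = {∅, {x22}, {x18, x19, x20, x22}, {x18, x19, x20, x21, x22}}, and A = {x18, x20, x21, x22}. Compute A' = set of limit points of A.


A' = {x18, x19, x20, x21}

For each x ∈ X, list the open sets U ∈ τ with x ∈ U, then check whether U ∩ (A ∖ {x}) ≠ ∅ for every such U.
  x = x18: opens ∋ x are {x18, x19, x20, x22}, {x18, x19, x20, x21, x22}; each meets A ∖ {x18}, so x IS a limit point.
  x = x19: opens ∋ x are {x18, x19, x20, x22}, {x18, x19, x20, x21, x22}; each meets A ∖ {x19}, so x IS a limit point.
  x = x20: opens ∋ x are {x18, x19, x20, x22}, {x18, x19, x20, x21, x22}; each meets A ∖ {x20}, so x IS a limit point.
  x = x21: opens ∋ x are {x18, x19, x20, x21, x22}; each meets A ∖ {x21}, so x IS a limit point.
  x = x22: open {x22} ∋ x has {x22} ∩ (A ∖ {x22}) = ∅, so x is NOT a limit point.
Collecting: A' = {x18, x19, x20, x21}.


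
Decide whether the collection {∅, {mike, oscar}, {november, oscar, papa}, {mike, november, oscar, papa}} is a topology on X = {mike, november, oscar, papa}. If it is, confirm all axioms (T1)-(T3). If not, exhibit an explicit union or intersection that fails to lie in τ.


τ is NOT a topology on X.

Axiom (T1): ∅ ∈ τ? Yes; X ∈ τ? Yes.
Axiom (T2/T3): check pairwise unions and intersections of members of τ.
Counterexample for (T3): {mike, oscar} ∩ {november, oscar, papa} = {oscar} ∉ τ. Therefore τ is NOT a topology.


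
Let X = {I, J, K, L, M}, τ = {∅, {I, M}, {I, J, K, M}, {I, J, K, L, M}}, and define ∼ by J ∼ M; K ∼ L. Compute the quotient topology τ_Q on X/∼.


X/∼ = {[I], [J=M], [K=L]}; |τ_Q| = 2.

Equivalence classes: [I], [J=M], [K=L].
Quotient map π: X → X/∼ sends I ↦ [I], J ↦ [J=M], K ↦ [K=L], L ↦ [K=L], M ↦ [J=M].
For each subset V ⊆ X/∼, compute π^{-1}(V) ⊆ X and check whether π^{-1}(V) ∈ τ. V is open in τ_Q iff π^{-1}(V) ∈ τ.
  V = {}: π^{-1}(V) = ∅ ∈ τ ✓.
  V = {[I]}: π^{-1}(V) = {I} ∉ τ ✗.
  V = {[J=M]}: π^{-1}(V) = {J, M} ∉ τ ✗.
  V = {[I], [J=M]}: π^{-1}(V) = {I, J, M} ∉ τ ✗.
  V = {[K=L]}: π^{-1}(V) = {K, L} ∉ τ ✗.
  V = {[I], [K=L]}: π^{-1}(V) = {I, K, L} ∉ τ ✗.
  V = {[J=M], [K=L]}: π^{-1}(V) = {J, K, L, M} ∉ τ ✗.
  V = {[I], [J=M], [K=L]}: π^{-1}(V) = {I, J, K, L, M} ∈ τ ✓.
Open sets in the quotient: τ_Q = {{}, {[I], [J=M], [K=L]}} (2 elements).


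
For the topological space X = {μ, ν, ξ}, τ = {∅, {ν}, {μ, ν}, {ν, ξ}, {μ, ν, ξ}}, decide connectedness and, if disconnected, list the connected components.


(X, τ) is connected.

Find clopen sets (U ∈ τ with X ∖ U ∈ τ):
  U = ∅, X ∖ U = {μ, ν, ξ} — both open, so U is clopen.
  U = {μ, ν, ξ}, X ∖ U = ∅ — both open, so U is clopen.
Only trivial clopens (∅ and X) exist, so (X, τ) is connected.
Compute connected components by grouping points that agree on all clopens:
  component: {μ, ν, ξ}


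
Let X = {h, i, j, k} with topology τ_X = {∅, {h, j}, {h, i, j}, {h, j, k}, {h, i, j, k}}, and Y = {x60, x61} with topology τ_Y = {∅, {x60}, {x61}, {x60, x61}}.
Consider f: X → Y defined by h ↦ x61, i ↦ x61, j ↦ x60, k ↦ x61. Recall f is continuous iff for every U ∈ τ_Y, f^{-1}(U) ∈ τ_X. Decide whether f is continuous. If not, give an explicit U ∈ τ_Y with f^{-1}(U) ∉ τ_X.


f is NOT continuous.

Compute f^{-1}(U) for each U ∈ τ_Y:
  U = ∅: f^{-1}(U) = ∅ ∈ τ_X ✓.
  U = {x60}: f^{-1}(U) = {j} ∉ τ_X ✗.
  U = {x61}: f^{-1}(U) = {h, i, k} ∉ τ_X ✗.
  U = {x60, x61}: f^{-1}(U) = {h, i, j, k} ∈ τ_X ✓.
Found U = {x60} with f^{-1}(U) = {j} not in τ_X. Therefore f is NOT continuous.


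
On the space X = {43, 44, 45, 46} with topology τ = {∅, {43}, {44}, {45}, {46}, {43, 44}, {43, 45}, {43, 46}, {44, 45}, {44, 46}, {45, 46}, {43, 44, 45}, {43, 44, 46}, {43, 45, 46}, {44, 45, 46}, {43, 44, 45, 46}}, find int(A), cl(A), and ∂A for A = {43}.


int(A) = {43}, cl(A) = {43}, ∂A = ∅.

Closed sets in (X, τ) are complements of opens:
  closed(X, τ) = {∅, {43}, {44}, {45}, {46}, {43, 44}, {43, 45}, {43, 46}, {44, 45}, {44, 46}, {45, 46}, {43, 44, 45}, {43, 44, 46}, {43, 45, 46}, {44, 45, 46}, {43, 44, 45, 46}}.
int(A) = ⋃ {U ∈ τ : U ⊆ A}. Opens contained in A: ∅, {43}.
Taking the union of these: int(A) = {43}.
cl(A) = ⋂ {C closed : A ⊆ C}. Closed sets containing A: {43}, {43, 44}, {43, 45}, {43, 46}, {43, 44, 45}, {43, 44, 46}, {43, 45, 46}, {43, 44, 45, 46}.
Intersecting these: cl(A) = {43}.
∂A = cl(A) ∖ int(A) = {43} ∖ {43} = ∅.


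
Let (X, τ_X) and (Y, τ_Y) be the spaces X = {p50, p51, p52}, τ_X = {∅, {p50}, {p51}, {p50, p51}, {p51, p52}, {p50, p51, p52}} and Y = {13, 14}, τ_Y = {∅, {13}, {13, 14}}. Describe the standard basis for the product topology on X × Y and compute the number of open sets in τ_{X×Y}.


Basis B = {∅ × ∅, {p50} × {13}, {p51} × {13}, {p50} × {13, 14}, {p50, p51} × {13}, {p51} × {13, 14}, {p51, p52} × {13}, {p50, p51, p52} × {13}, {p50, p51} × {13, 14}, {p51, p52} × {13, 14}, {p50, p51, p52} × {13, 14}}; |τ_{X×Y}| = 18.

Enumerate products U × V with U ∈ τ_X, V ∈ τ_Y (deduplicated):
  ∅ × ∅ = {} (∅)
  {p50} × {13} = {(p50,13)}
  {p51} × {13} = {(p51,13)}
  {p50} × {13, 14} = {(p50,13), (p50,14)}
  {p50, p51} × {13} = {(p50,13), (p51,13)}
  {p51} × {13, 14} = {(p51,13), (p51,14)}
  {p51, p52} × {13} = {(p51,13), (p52,13)}
  {p50, p51, p52} × {13} = {(p50,13), (p51,13), (p52,13)}
  {p50, p51} × {13, 14} = {(p50,13), (p50,14), (p51,13), (p51,14)}
  {p51, p52} × {13, 14} = {(p51,13), (p51,14), (p52,13), (p52,14)}
  {p50, p51, p52} × {13, 14} = {(p50,13), (p50,14), (p51,13), (p51,14), (p52,13), (p52,14)}
These 11 distinct sets form the basis B.
Close under arbitrary unions to get τ_{X×Y}; counting gives |τ_{X×Y}| = 18.


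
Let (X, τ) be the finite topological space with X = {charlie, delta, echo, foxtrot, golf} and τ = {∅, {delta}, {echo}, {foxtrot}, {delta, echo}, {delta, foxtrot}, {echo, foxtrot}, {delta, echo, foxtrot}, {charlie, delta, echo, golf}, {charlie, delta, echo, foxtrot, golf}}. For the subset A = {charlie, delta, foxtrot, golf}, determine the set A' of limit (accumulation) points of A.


A' = {charlie, golf}

For each x ∈ X, list the open sets U ∈ τ with x ∈ U, then check whether U ∩ (A ∖ {x}) ≠ ∅ for every such U.
  x = charlie: opens ∋ x are {charlie, delta, echo, golf}, {charlie, delta, echo, foxtrot, golf}; each meets A ∖ {charlie}, so x IS a limit point.
  x = delta: open {delta} ∋ x has {delta} ∩ (A ∖ {delta}) = ∅, so x is NOT a limit point.
  x = echo: open {echo} ∋ x has {echo} ∩ (A ∖ {echo}) = ∅, so x is NOT a limit point.
  x = foxtrot: open {foxtrot} ∋ x has {foxtrot} ∩ (A ∖ {foxtrot}) = ∅, so x is NOT a limit point.
  x = golf: opens ∋ x are {charlie, delta, echo, golf}, {charlie, delta, echo, foxtrot, golf}; each meets A ∖ {golf}, so x IS a limit point.
Collecting: A' = {charlie, golf}.


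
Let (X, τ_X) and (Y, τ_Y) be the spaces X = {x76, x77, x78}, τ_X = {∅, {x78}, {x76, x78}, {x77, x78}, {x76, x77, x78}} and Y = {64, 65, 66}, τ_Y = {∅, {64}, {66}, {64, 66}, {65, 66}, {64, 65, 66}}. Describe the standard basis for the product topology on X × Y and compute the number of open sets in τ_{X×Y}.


Basis B = {∅ × ∅, {x78} × {64}, {x78} × {66}, {x76, x78} × {64}, {x76, x78} × {66}, {x77, x78} × {64}, {x77, x78} × {66}, {x78} × {64, 66}, {x78} × {65, 66}, {x76, x77, x78} × {64}, {x76, x77, x78} × {66}, {x78} × {64, 65, 66}, {x76, x78} × {64, 66}, {x76, x78} × {65, 66}, {x77, x78} × {64, 66}, {x77, x78} × {65, 66}, {x76, x78} × {64, 65, 66}, {x76, x77, x78} × {64, 66}, {x76, x77, x78} × {65, 66}, {x77, x78} × {64, 65, 66}, {x76, x77, x78} × {64, 65, 66}}; |τ_{X×Y}| = 70.

Enumerate products U × V with U ∈ τ_X, V ∈ τ_Y (deduplicated):
  ∅ × ∅ = {} (∅)
  {x78} × {64} = {(x78,64)}
  {x78} × {66} = {(x78,66)}
  {x76, x78} × {64} = {(x76,64), (x78,64)}
  {x76, x78} × {66} = {(x76,66), (x78,66)}
  {x77, x78} × {64} = {(x77,64), (x78,64)}
  {x77, x78} × {66} = {(x77,66), (x78,66)}
  {x78} × {64, 66} = {(x78,64), (x78,66)}
  {x78} × {65, 66} = {(x78,65), (x78,66)}
  {x76, x77, x78} × {64} = {(x76,64), (x77,64), (x78,64)}
  {x76, x77, x78} × {66} = {(x76,66), (x77,66), (x78,66)}
  {x78} × {64, 65, 66} = {(x78,64), (x78,65), (x78,66)}
  {x76, x78} × {64, 66} = {(x76,64), (x76,66), (x78,64), (x78,66)}
  {x76, x78} × {65, 66} = {(x76,65), (x76,66), (x78,65), (x78,66)}
  {x77, x78} × {64, 66} = {(x77,64), (x77,66), (x78,64), (x78,66)}
  {x77, x78} × {65, 66} = {(x77,65), (x77,66), (x78,65), (x78,66)}
  {x76, x78} × {64, 65, 66} = {(x76,64), (x76,65), (x76,66), (x78,64), (x78,65), (x78,66)}
  {x76, x77, x78} × {64, 66} = {(x76,64), (x76,66), (x77,64), (x77,66), (x78,64), (x78,66)}
  {x76, x77, x78} × {65, 66} = {(x76,65), (x76,66), (x77,65), (x77,66), (x78,65), (x78,66)}
  {x77, x78} × {64, 65, 66} = {(x77,64), (x77,65), (x77,66), (x78,64), (x78,65), (x78,66)}
  {x76, x77, x78} × {64, 65, 66} = {(x76,64), (x76,65), (x76,66), (x77,64), (x77,65), (x77,66), (x78,64), (x78,65), (x78,66)}
These 21 distinct sets form the basis B.
Close under arbitrary unions to get τ_{X×Y}; counting gives |τ_{X×Y}| = 70.


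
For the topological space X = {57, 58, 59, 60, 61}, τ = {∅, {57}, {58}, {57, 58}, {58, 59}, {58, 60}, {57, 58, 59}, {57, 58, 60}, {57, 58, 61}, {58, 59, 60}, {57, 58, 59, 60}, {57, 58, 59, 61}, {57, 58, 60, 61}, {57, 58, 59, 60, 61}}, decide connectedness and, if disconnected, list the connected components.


(X, τ) is connected.

Find clopen sets (U ∈ τ with X ∖ U ∈ τ):
  U = ∅, X ∖ U = {57, 58, 59, 60, 61} — both open, so U is clopen.
  U = {57, 58, 59, 60, 61}, X ∖ U = ∅ — both open, so U is clopen.
Only trivial clopens (∅ and X) exist, so (X, τ) is connected.
Compute connected components by grouping points that agree on all clopens:
  component: {57, 58, 59, 60, 61}


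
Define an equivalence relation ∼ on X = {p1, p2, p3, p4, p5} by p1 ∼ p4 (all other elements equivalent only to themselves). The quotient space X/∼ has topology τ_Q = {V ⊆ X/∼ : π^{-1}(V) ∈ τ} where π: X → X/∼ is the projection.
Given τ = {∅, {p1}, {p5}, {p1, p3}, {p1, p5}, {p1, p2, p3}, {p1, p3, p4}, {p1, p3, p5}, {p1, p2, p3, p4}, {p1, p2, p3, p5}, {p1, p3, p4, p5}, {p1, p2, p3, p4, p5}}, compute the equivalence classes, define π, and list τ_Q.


X/∼ = {[p1=p4], [p2], [p3], [p5]}; |τ_Q| = 6.

Equivalence classes: [p1=p4], [p2], [p3], [p5].
Quotient map π: X → X/∼ sends p1 ↦ [p1=p4], p2 ↦ [p2], p3 ↦ [p3], p4 ↦ [p1=p4], p5 ↦ [p5].
For each subset V ⊆ X/∼, compute π^{-1}(V) ⊆ X and check whether π^{-1}(V) ∈ τ. V is open in τ_Q iff π^{-1}(V) ∈ τ.
  V = {}: π^{-1}(V) = ∅ ∈ τ ✓.
  V = {[p1=p4]}: π^{-1}(V) = {p1, p4} ∉ τ ✗.
  V = {[p2]}: π^{-1}(V) = {p2} ∉ τ ✗.
  V = {[p1=p4], [p2]}: π^{-1}(V) = {p1, p2, p4} ∉ τ ✗.
  V = {[p3]}: π^{-1}(V) = {p3} ∉ τ ✗.
  V = {[p1=p4], [p3]}: π^{-1}(V) = {p1, p3, p4} ∈ τ ✓.
  V = {[p2], [p3]}: π^{-1}(V) = {p2, p3} ∉ τ ✗.
  V = {[p1=p4], [p2], [p3]}: π^{-1}(V) = {p1, p2, p3, p4} ∈ τ ✓.
  V = {[p5]}: π^{-1}(V) = {p5} ∈ τ ✓.
  V = {[p1=p4], [p5]}: π^{-1}(V) = {p1, p4, p5} ∉ τ ✗.
  V = {[p2], [p5]}: π^{-1}(V) = {p2, p5} ∉ τ ✗.
  V = {[p1=p4], [p2], [p5]}: π^{-1}(V) = {p1, p2, p4, p5} ∉ τ ✗.
  V = {[p3], [p5]}: π^{-1}(V) = {p3, p5} ∉ τ ✗.
  V = {[p1=p4], [p3], [p5]}: π^{-1}(V) = {p1, p3, p4, p5} ∈ τ ✓.
  V = {[p2], [p3], [p5]}: π^{-1}(V) = {p2, p3, p5} ∉ τ ✗.
  V = {[p1=p4], [p2], [p3], [p5]}: π^{-1}(V) = {p1, p2, p3, p4, p5} ∈ τ ✓.
Open sets in the quotient: τ_Q = {{}, {[p1=p4], [p3]}, {[p1=p4], [p2], [p3]}, {[p5]}, {[p1=p4], [p3], [p5]}, {[p1=p4], [p2], [p3], [p5]}} (6 elements).


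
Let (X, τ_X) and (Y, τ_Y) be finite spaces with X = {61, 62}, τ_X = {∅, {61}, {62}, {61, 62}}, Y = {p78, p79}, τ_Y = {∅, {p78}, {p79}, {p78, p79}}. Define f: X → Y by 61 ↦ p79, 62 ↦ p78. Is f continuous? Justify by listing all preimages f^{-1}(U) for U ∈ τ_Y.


f IS continuous.

Compute f^{-1}(U) for each U ∈ τ_Y:
  U = ∅: f^{-1}(U) = ∅ ∈ τ_X ✓.
  U = {p78}: f^{-1}(U) = {62} ∈ τ_X ✓.
  U = {p79}: f^{-1}(U) = {61} ∈ τ_X ✓.
  U = {p78, p79}: f^{-1}(U) = {61, 62} ∈ τ_X ✓.
Every preimage lies in τ_X, so f IS continuous.


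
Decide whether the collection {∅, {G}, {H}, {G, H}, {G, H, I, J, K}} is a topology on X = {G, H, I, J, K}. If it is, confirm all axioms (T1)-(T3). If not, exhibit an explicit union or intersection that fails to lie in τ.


τ IS a topology on X.

Axiom (T1): ∅ ∈ τ? Yes; X ∈ τ? Yes.
Axiom (T2/T3): check pairwise unions and intersections of members of τ.
All pairwise intersections and unions checked — each lies in τ. Therefore τ satisfies (T1), (T2), (T3): it IS a topology on X.


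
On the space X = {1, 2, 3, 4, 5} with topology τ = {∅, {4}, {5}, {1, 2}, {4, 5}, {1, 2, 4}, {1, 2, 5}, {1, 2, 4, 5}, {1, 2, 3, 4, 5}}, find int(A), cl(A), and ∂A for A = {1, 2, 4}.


int(A) = {1, 2, 4}, cl(A) = {1, 2, 3, 4}, ∂A = {3}.

Closed sets in (X, τ) are complements of opens:
  closed(X, τ) = {∅, {3}, {3, 4}, {3, 5}, {1, 2, 3}, {3, 4, 5}, {1, 2, 3, 4}, {1, 2, 3, 5}, {1, 2, 3, 4, 5}}.
int(A) = ⋃ {U ∈ τ : U ⊆ A}. Opens contained in A: ∅, {4}, {1, 2}, {1, 2, 4}.
Taking the union of these: int(A) = {1, 2, 4}.
cl(A) = ⋂ {C closed : A ⊆ C}. Closed sets containing A: {1, 2, 3, 4}, {1, 2, 3, 4, 5}.
Intersecting these: cl(A) = {1, 2, 3, 4}.
∂A = cl(A) ∖ int(A) = {1, 2, 3, 4} ∖ {1, 2, 4} = {3}.


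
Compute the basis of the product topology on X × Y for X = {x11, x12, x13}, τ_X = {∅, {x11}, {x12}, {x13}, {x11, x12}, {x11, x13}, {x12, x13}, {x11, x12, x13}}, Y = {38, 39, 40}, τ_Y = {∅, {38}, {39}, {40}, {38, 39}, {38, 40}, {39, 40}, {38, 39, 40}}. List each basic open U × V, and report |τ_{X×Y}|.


Basis B = {∅ × ∅, {x11} × {38}, {x11} × {39}, {x11} × {40}, {x12} × {38}, {x12} × {39}, {x12} × {40}, {x13} × {38}, {x13} × {39}, {x13} × {40}, {x11} × {38, 39}, {x11} × {38, 40}, {x11, x12} × {38}, {x11, x13} × {38}, {x11} × {39, 40}, {x11, x12} × {39}, {x11, x13} × {39}, {x11, x12} × {40}, {x11, x13} × {40}, {x12} × {38, 39}, {x12} × {38, 40}, {x12, x13} × {38}, {x12} × {39, 40}, {x12, x13} × {39}, {x12, x13} × {40}, {x13} × {38, 39}, {x13} × {38, 40}, {x13} × {39, 40}, {x11} × {38, 39, 40}, {x11, x12, x13} × {38}, {x11, x12, x13} × {39}, {x11, x12, x13} × {40}, {x12} × {38, 39, 40}, {x13} × {38, 39, 40}, {x11, x12} × {38, 39}, {x11, x13} × {38, 39}, {x11, x12} × {38, 40}, {x11, x13} × {38, 40}, {x11, x12} × {39, 40}, {x11, x13} × {39, 40}, {x12, x13} × {38, 39}, {x12, x13} × {38, 40}, {x12, x13} × {39, 40}, {x11, x12} × {38, 39, 40}, {x11, x13} × {38, 39, 40}, {x11, x12, x13} × {38, 39}, {x11, x12, x13} × {38, 40}, {x11, x12, x13} × {39, 40}, {x12, x13} × {38, 39, 40}, {x11, x12, x13} × {38, 39, 40}}; |τ_{X×Y}| = 512.

Enumerate products U × V with U ∈ τ_X, V ∈ τ_Y (deduplicated):
  ∅ × ∅ = {} (∅)
  {x11} × {38} = {(x11,38)}
  {x11} × {39} = {(x11,39)}
  {x11} × {40} = {(x11,40)}
  {x12} × {38} = {(x12,38)}
  {x12} × {39} = {(x12,39)}
  {x12} × {40} = {(x12,40)}
  {x13} × {38} = {(x13,38)}
  {x13} × {39} = {(x13,39)}
  {x13} × {40} = {(x13,40)}
  {x11} × {38, 39} = {(x11,38), (x11,39)}
  {x11} × {38, 40} = {(x11,38), (x11,40)}
  {x11, x12} × {38} = {(x11,38), (x12,38)}
  {x11, x13} × {38} = {(x11,38), (x13,38)}
  {x11} × {39, 40} = {(x11,39), (x11,40)}
  {x11, x12} × {39} = {(x11,39), (x12,39)}
  {x11, x13} × {39} = {(x11,39), (x13,39)}
  {x11, x12} × {40} = {(x11,40), (x12,40)}
  {x11, x13} × {40} = {(x11,40), (x13,40)}
  {x12} × {38, 39} = {(x12,38), (x12,39)}
  {x12} × {38, 40} = {(x12,38), (x12,40)}
  {x12, x13} × {38} = {(x12,38), (x13,38)}
  {x12} × {39, 40} = {(x12,39), (x12,40)}
  {x12, x13} × {39} = {(x12,39), (x13,39)}
  {x12, x13} × {40} = {(x12,40), (x13,40)}
  {x13} × {38, 39} = {(x13,38), (x13,39)}
  {x13} × {38, 40} = {(x13,38), (x13,40)}
  {x13} × {39, 40} = {(x13,39), (x13,40)}
  {x11} × {38, 39, 40} = {(x11,38), (x11,39), (x11,40)}
  {x11, x12, x13} × {38} = {(x11,38), (x12,38), (x13,38)}
  {x11, x12, x13} × {39} = {(x11,39), (x12,39), (x13,39)}
  {x11, x12, x13} × {40} = {(x11,40), (x12,40), (x13,40)}
  {x12} × {38, 39, 40} = {(x12,38), (x12,39), (x12,40)}
  {x13} × {38, 39, 40} = {(x13,38), (x13,39), (x13,40)}
  {x11, x12} × {38, 39} = {(x11,38), (x11,39), (x12,38), (x12,39)}
  {x11, x13} × {38, 39} = {(x11,38), (x11,39), (x13,38), (x13,39)}
  {x11, x12} × {38, 40} = {(x11,38), (x11,40), (x12,38), (x12,40)}
  {x11, x13} × {38, 40} = {(x11,38), (x11,40), (x13,38), (x13,40)}
  {x11, x12} × {39, 40} = {(x11,39), (x11,40), (x12,39), (x12,40)}
  {x11, x13} × {39, 40} = {(x11,39), (x11,40), (x13,39), (x13,40)}
  {x12, x13} × {38, 39} = {(x12,38), (x12,39), (x13,38), (x13,39)}
  {x12, x13} × {38, 40} = {(x12,38), (x12,40), (x13,38), (x13,40)}
  {x12, x13} × {39, 40} = {(x12,39), (x12,40), (x13,39), (x13,40)}
  {x11, x12} × {38, 39, 40} = {(x11,38), (x11,39), (x11,40), (x12,38), (x12,39), (x12,40)}
  {x11, x13} × {38, 39, 40} = {(x11,38), (x11,39), (x11,40), (x13,38), (x13,39), (x13,40)}
  {x11, x12, x13} × {38, 39} = {(x11,38), (x11,39), (x12,38), (x12,39), (x13,38), (x13,39)}
  {x11, x12, x13} × {38, 40} = {(x11,38), (x11,40), (x12,38), (x12,40), (x13,38), (x13,40)}
  {x11, x12, x13} × {39, 40} = {(x11,39), (x11,40), (x12,39), (x12,40), (x13,39), (x13,40)}
  {x12, x13} × {38, 39, 40} = {(x12,38), (x12,39), (x12,40), (x13,38), (x13,39), (x13,40)}
  {x11, x12, x13} × {38, 39, 40} = {(x11,38), (x11,39), (x11,40), (x12,38), (x12,39), (x12,40), (x13,38), (x13,39), (x13,40)}
These 50 distinct sets form the basis B.
Close under arbitrary unions to get τ_{X×Y}; counting gives |τ_{X×Y}| = 512.


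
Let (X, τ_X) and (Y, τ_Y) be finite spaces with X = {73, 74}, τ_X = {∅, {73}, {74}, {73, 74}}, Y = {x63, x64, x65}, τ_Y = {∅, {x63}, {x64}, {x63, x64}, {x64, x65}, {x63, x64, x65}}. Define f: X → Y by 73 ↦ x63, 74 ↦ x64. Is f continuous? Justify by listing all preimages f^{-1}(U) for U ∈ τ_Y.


f IS continuous.

Compute f^{-1}(U) for each U ∈ τ_Y:
  U = ∅: f^{-1}(U) = ∅ ∈ τ_X ✓.
  U = {x63}: f^{-1}(U) = {73} ∈ τ_X ✓.
  U = {x64}: f^{-1}(U) = {74} ∈ τ_X ✓.
  U = {x63, x64}: f^{-1}(U) = {73, 74} ∈ τ_X ✓.
  U = {x64, x65}: f^{-1}(U) = {74} ∈ τ_X ✓.
  U = {x63, x64, x65}: f^{-1}(U) = {73, 74} ∈ τ_X ✓.
Every preimage lies in τ_X, so f IS continuous.


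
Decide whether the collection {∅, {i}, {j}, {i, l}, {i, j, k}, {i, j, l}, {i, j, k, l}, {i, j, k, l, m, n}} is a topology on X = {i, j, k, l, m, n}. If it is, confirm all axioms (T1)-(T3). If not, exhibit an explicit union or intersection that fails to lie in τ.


τ is NOT a topology on X.

Axiom (T1): ∅ ∈ τ? Yes; X ∈ τ? Yes.
Axiom (T2/T3): check pairwise unions and intersections of members of τ.
Counterexample for (T2): {i} ∪ {j} = {i, j} ∉ τ. Therefore τ is NOT a topology.


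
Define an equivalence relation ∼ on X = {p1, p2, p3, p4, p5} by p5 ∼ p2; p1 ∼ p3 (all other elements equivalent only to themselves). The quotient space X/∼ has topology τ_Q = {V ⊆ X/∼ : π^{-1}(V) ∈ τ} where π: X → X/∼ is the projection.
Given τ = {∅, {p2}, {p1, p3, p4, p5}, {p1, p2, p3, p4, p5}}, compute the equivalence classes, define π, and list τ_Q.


X/∼ = {[p1=p3], [p2=p5], [p4]}; |τ_Q| = 2.

Equivalence classes: [p1=p3], [p2=p5], [p4].
Quotient map π: X → X/∼ sends p1 ↦ [p1=p3], p2 ↦ [p2=p5], p3 ↦ [p1=p3], p4 ↦ [p4], p5 ↦ [p2=p5].
For each subset V ⊆ X/∼, compute π^{-1}(V) ⊆ X and check whether π^{-1}(V) ∈ τ. V is open in τ_Q iff π^{-1}(V) ∈ τ.
  V = {}: π^{-1}(V) = ∅ ∈ τ ✓.
  V = {[p1=p3]}: π^{-1}(V) = {p1, p3} ∉ τ ✗.
  V = {[p2=p5]}: π^{-1}(V) = {p2, p5} ∉ τ ✗.
  V = {[p1=p3], [p2=p5]}: π^{-1}(V) = {p1, p2, p3, p5} ∉ τ ✗.
  V = {[p4]}: π^{-1}(V) = {p4} ∉ τ ✗.
  V = {[p1=p3], [p4]}: π^{-1}(V) = {p1, p3, p4} ∉ τ ✗.
  V = {[p2=p5], [p4]}: π^{-1}(V) = {p2, p4, p5} ∉ τ ✗.
  V = {[p1=p3], [p2=p5], [p4]}: π^{-1}(V) = {p1, p2, p3, p4, p5} ∈ τ ✓.
Open sets in the quotient: τ_Q = {{}, {[p1=p3], [p2=p5], [p4]}} (2 elements).


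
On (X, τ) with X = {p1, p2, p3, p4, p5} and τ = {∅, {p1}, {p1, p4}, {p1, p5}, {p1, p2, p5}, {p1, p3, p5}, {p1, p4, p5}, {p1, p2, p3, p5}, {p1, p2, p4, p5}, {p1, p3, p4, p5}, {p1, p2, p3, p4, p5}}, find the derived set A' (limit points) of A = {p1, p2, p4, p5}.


A' = {p2, p3, p4, p5}

For each x ∈ X, list the open sets U ∈ τ with x ∈ U, then check whether U ∩ (A ∖ {x}) ≠ ∅ for every such U.
  x = p1: open {p1} ∋ x has {p1} ∩ (A ∖ {p1}) = ∅, so x is NOT a limit point.
  x = p2: opens ∋ x are {p1, p2, p5}, {p1, p2, p3, p5}, {p1, p2, p4, p5}, {p1, p2, p3, p4, p5}; each meets A ∖ {p2}, so x IS a limit point.
  x = p3: opens ∋ x are {p1, p3, p5}, {p1, p2, p3, p5}, {p1, p3, p4, p5}, {p1, p2, p3, p4, p5}; each meets A ∖ {p3}, so x IS a limit point.
  x = p4: opens ∋ x are {p1, p4}, {p1, p4, p5}, {p1, p2, p4, p5}, {p1, p3, p4, p5}, {p1, p2, p3, p4, p5}; each meets A ∖ {p4}, so x IS a limit point.
  x = p5: opens ∋ x are {p1, p5}, {p1, p2, p5}, {p1, p3, p5}, {p1, p4, p5}, {p1, p2, p3, p5}, {p1, p2, p4, p5}, {p1, p3, p4, p5}, {p1, p2, p3, p4, p5}; each meets A ∖ {p5}, so x IS a limit point.
Collecting: A' = {p2, p3, p4, p5}.


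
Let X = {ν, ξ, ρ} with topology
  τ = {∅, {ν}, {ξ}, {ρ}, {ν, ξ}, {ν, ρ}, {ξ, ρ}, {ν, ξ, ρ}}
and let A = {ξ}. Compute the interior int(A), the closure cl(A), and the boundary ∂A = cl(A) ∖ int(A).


int(A) = {ξ}, cl(A) = {ξ}, ∂A = ∅.

Closed sets in (X, τ) are complements of opens:
  closed(X, τ) = {∅, {ν}, {ξ}, {ρ}, {ν, ξ}, {ν, ρ}, {ξ, ρ}, {ν, ξ, ρ}}.
int(A) = ⋃ {U ∈ τ : U ⊆ A}. Opens contained in A: ∅, {ξ}.
Taking the union of these: int(A) = {ξ}.
cl(A) = ⋂ {C closed : A ⊆ C}. Closed sets containing A: {ξ}, {ν, ξ}, {ξ, ρ}, {ν, ξ, ρ}.
Intersecting these: cl(A) = {ξ}.
∂A = cl(A) ∖ int(A) = {ξ} ∖ {ξ} = ∅.


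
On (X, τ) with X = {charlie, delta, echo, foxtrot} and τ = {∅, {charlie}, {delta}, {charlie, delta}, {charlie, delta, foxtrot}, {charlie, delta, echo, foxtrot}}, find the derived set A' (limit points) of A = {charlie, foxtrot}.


A' = {echo, foxtrot}

For each x ∈ X, list the open sets U ∈ τ with x ∈ U, then check whether U ∩ (A ∖ {x}) ≠ ∅ for every such U.
  x = charlie: open {charlie} ∋ x has {charlie} ∩ (A ∖ {charlie}) = ∅, so x is NOT a limit point.
  x = delta: open {delta} ∋ x has {delta} ∩ (A ∖ {delta}) = ∅, so x is NOT a limit point.
  x = echo: opens ∋ x are {charlie, delta, echo, foxtrot}; each meets A ∖ {echo}, so x IS a limit point.
  x = foxtrot: opens ∋ x are {charlie, delta, foxtrot}, {charlie, delta, echo, foxtrot}; each meets A ∖ {foxtrot}, so x IS a limit point.
Collecting: A' = {echo, foxtrot}.


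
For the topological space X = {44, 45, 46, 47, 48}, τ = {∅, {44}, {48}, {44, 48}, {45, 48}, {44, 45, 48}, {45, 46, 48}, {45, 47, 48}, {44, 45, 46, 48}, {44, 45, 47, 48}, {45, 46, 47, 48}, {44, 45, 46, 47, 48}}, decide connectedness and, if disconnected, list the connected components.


(X, τ) is disconnected; components = [{44}, {45, 46, 47, 48}].

Find clopen sets (U ∈ τ with X ∖ U ∈ τ):
  U = ∅, X ∖ U = {44, 45, 46, 47, 48} — both open, so U is clopen.
  U = {44}, X ∖ U = {45, 46, 47, 48} — both open, so U is clopen.
  U = {45, 46, 47, 48}, X ∖ U = {44} — both open, so U is clopen.
  U = {44, 45, 46, 47, 48}, X ∖ U = ∅ — both open, so U is clopen.
Nontrivial clopen(s) exist: e.g. {44}. So (X, τ) is disconnected.
Compute connected components by grouping points that agree on all clopens:
  component: {44}
  component: {45, 46, 47, 48}


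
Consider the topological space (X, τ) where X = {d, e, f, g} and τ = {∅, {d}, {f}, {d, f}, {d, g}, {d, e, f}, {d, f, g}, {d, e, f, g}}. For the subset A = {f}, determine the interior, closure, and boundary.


int(A) = {f}, cl(A) = {e, f}, ∂A = {e}.

Closed sets in (X, τ) are complements of opens:
  closed(X, τ) = {∅, {e}, {g}, {e, f}, {e, g}, {d, e, g}, {e, f, g}, {d, e, f, g}}.
int(A) = ⋃ {U ∈ τ : U ⊆ A}. Opens contained in A: ∅, {f}.
Taking the union of these: int(A) = {f}.
cl(A) = ⋂ {C closed : A ⊆ C}. Closed sets containing A: {e, f}, {e, f, g}, {d, e, f, g}.
Intersecting these: cl(A) = {e, f}.
∂A = cl(A) ∖ int(A) = {e, f} ∖ {f} = {e}.


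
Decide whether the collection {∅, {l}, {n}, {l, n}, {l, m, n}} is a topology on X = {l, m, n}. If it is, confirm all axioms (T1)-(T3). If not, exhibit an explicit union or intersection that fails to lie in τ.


τ IS a topology on X.

Axiom (T1): ∅ ∈ τ? Yes; X ∈ τ? Yes.
Axiom (T2/T3): check pairwise unions and intersections of members of τ.
All pairwise intersections and unions checked — each lies in τ. Therefore τ satisfies (T1), (T2), (T3): it IS a topology on X.


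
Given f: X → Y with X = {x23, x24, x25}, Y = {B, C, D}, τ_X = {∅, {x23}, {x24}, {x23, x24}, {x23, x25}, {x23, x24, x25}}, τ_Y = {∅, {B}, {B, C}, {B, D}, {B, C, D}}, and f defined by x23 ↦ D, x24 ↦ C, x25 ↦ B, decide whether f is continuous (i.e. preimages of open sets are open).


f is NOT continuous.

Compute f^{-1}(U) for each U ∈ τ_Y:
  U = ∅: f^{-1}(U) = ∅ ∈ τ_X ✓.
  U = {B}: f^{-1}(U) = {x25} ∉ τ_X ✗.
  U = {B, C}: f^{-1}(U) = {x24, x25} ∉ τ_X ✗.
  U = {B, D}: f^{-1}(U) = {x23, x25} ∈ τ_X ✓.
  U = {B, C, D}: f^{-1}(U) = {x23, x24, x25} ∈ τ_X ✓.
Found U = {B} with f^{-1}(U) = {x25} not in τ_X. Therefore f is NOT continuous.


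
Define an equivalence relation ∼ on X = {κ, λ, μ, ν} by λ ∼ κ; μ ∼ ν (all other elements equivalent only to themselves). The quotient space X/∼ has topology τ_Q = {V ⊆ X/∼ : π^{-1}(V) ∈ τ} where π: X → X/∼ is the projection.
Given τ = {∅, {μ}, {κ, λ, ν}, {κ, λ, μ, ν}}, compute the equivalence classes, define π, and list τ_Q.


X/∼ = {[κ=λ], [μ=ν]}; |τ_Q| = 2.

Equivalence classes: [κ=λ], [μ=ν].
Quotient map π: X → X/∼ sends κ ↦ [κ=λ], λ ↦ [κ=λ], μ ↦ [μ=ν], ν ↦ [μ=ν].
For each subset V ⊆ X/∼, compute π^{-1}(V) ⊆ X and check whether π^{-1}(V) ∈ τ. V is open in τ_Q iff π^{-1}(V) ∈ τ.
  V = {}: π^{-1}(V) = ∅ ∈ τ ✓.
  V = {[κ=λ]}: π^{-1}(V) = {κ, λ} ∉ τ ✗.
  V = {[μ=ν]}: π^{-1}(V) = {μ, ν} ∉ τ ✗.
  V = {[κ=λ], [μ=ν]}: π^{-1}(V) = {κ, λ, μ, ν} ∈ τ ✓.
Open sets in the quotient: τ_Q = {{}, {[κ=λ], [μ=ν]}} (2 elements).


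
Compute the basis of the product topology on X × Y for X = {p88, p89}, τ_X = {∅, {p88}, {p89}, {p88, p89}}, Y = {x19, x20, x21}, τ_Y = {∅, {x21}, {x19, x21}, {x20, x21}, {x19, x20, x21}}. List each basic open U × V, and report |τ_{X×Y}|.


Basis B = {∅ × ∅, {p88} × {x21}, {p89} × {x21}, {p88} × {x19, x21}, {p88} × {x20, x21}, {p88, p89} × {x21}, {p89} × {x19, x21}, {p89} × {x20, x21}, {p88} × {x19, x20, x21}, {p89} × {x19, x20, x21}, {p88, p89} × {x19, x21}, {p88, p89} × {x20, x21}, {p88, p89} × {x19, x20, x21}}; |τ_{X×Y}| = 25.

Enumerate products U × V with U ∈ τ_X, V ∈ τ_Y (deduplicated):
  ∅ × ∅ = {} (∅)
  {p88} × {x21} = {(p88,x21)}
  {p89} × {x21} = {(p89,x21)}
  {p88} × {x19, x21} = {(p88,x19), (p88,x21)}
  {p88} × {x20, x21} = {(p88,x20), (p88,x21)}
  {p88, p89} × {x21} = {(p88,x21), (p89,x21)}
  {p89} × {x19, x21} = {(p89,x19), (p89,x21)}
  {p89} × {x20, x21} = {(p89,x20), (p89,x21)}
  {p88} × {x19, x20, x21} = {(p88,x19), (p88,x20), (p88,x21)}
  {p89} × {x19, x20, x21} = {(p89,x19), (p89,x20), (p89,x21)}
  {p88, p89} × {x19, x21} = {(p88,x19), (p88,x21), (p89,x19), (p89,x21)}
  {p88, p89} × {x20, x21} = {(p88,x20), (p88,x21), (p89,x20), (p89,x21)}
  {p88, p89} × {x19, x20, x21} = {(p88,x19), (p88,x20), (p88,x21), (p89,x19), (p89,x20), (p89,x21)}
These 13 distinct sets form the basis B.
Close under arbitrary unions to get τ_{X×Y}; counting gives |τ_{X×Y}| = 25.


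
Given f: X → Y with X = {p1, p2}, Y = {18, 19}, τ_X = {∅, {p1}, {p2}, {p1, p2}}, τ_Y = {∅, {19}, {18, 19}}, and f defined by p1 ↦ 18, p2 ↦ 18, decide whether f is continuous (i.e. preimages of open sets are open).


f IS continuous.

Compute f^{-1}(U) for each U ∈ τ_Y:
  U = ∅: f^{-1}(U) = ∅ ∈ τ_X ✓.
  U = {19}: f^{-1}(U) = ∅ ∈ τ_X ✓.
  U = {18, 19}: f^{-1}(U) = {p1, p2} ∈ τ_X ✓.
Every preimage lies in τ_X, so f IS continuous.


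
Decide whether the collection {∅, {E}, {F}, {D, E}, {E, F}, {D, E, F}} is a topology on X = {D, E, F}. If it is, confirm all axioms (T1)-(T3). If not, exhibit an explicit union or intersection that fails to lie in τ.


τ IS a topology on X.

Axiom (T1): ∅ ∈ τ? Yes; X ∈ τ? Yes.
Axiom (T2/T3): check pairwise unions and intersections of members of τ.
All pairwise intersections and unions checked — each lies in τ. Therefore τ satisfies (T1), (T2), (T3): it IS a topology on X.


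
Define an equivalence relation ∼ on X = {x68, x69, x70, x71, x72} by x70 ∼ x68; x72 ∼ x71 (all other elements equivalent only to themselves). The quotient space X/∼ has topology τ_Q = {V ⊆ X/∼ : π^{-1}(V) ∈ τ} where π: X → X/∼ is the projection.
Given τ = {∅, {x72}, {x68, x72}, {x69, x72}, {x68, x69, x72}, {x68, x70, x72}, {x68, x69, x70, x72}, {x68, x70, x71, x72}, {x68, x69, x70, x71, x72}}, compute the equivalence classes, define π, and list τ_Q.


X/∼ = {[x68=x70], [x69], [x71=x72]}; |τ_Q| = 3.

Equivalence classes: [x68=x70], [x69], [x71=x72].
Quotient map π: X → X/∼ sends x68 ↦ [x68=x70], x69 ↦ [x69], x70 ↦ [x68=x70], x71 ↦ [x71=x72], x72 ↦ [x71=x72].
For each subset V ⊆ X/∼, compute π^{-1}(V) ⊆ X and check whether π^{-1}(V) ∈ τ. V is open in τ_Q iff π^{-1}(V) ∈ τ.
  V = {}: π^{-1}(V) = ∅ ∈ τ ✓.
  V = {[x68=x70]}: π^{-1}(V) = {x68, x70} ∉ τ ✗.
  V = {[x69]}: π^{-1}(V) = {x69} ∉ τ ✗.
  V = {[x68=x70], [x69]}: π^{-1}(V) = {x68, x69, x70} ∉ τ ✗.
  V = {[x71=x72]}: π^{-1}(V) = {x71, x72} ∉ τ ✗.
  V = {[x68=x70], [x71=x72]}: π^{-1}(V) = {x68, x70, x71, x72} ∈ τ ✓.
  V = {[x69], [x71=x72]}: π^{-1}(V) = {x69, x71, x72} ∉ τ ✗.
  V = {[x68=x70], [x69], [x71=x72]}: π^{-1}(V) = {x68, x69, x70, x71, x72} ∈ τ ✓.
Open sets in the quotient: τ_Q = {{}, {[x68=x70], [x71=x72]}, {[x68=x70], [x69], [x71=x72]}} (3 elements).


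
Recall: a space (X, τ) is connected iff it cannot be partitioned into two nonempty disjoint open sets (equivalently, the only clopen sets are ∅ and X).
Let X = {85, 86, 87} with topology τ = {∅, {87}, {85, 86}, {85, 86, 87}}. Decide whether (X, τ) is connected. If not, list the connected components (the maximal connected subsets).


(X, τ) is disconnected; components = [{87}, {85, 86}].

Find clopen sets (U ∈ τ with X ∖ U ∈ τ):
  U = ∅, X ∖ U = {85, 86, 87} — both open, so U is clopen.
  U = {87}, X ∖ U = {85, 86} — both open, so U is clopen.
  U = {85, 86}, X ∖ U = {87} — both open, so U is clopen.
  U = {85, 86, 87}, X ∖ U = ∅ — both open, so U is clopen.
Nontrivial clopen(s) exist: e.g. {87}. So (X, τ) is disconnected.
Compute connected components by grouping points that agree on all clopens:
  component: {87}
  component: {85, 86}


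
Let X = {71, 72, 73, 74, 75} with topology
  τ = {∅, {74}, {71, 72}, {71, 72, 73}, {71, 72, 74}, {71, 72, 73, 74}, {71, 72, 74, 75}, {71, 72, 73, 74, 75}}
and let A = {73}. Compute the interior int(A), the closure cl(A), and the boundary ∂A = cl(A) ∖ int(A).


int(A) = ∅, cl(A) = {73}, ∂A = {73}.

Closed sets in (X, τ) are complements of opens:
  closed(X, τ) = {∅, {73}, {75}, {73, 75}, {74, 75}, {73, 74, 75}, {71, 72, 73, 75}, {71, 72, 73, 74, 75}}.
int(A) = ⋃ {U ∈ τ : U ⊆ A}. Opens contained in A: ∅.
Taking the union of these: int(A) = ∅.
cl(A) = ⋂ {C closed : A ⊆ C}. Closed sets containing A: {73}, {73, 75}, {73, 74, 75}, {71, 72, 73, 75}, {71, 72, 73, 74, 75}.
Intersecting these: cl(A) = {73}.
∂A = cl(A) ∖ int(A) = {73} ∖ ∅ = {73}.


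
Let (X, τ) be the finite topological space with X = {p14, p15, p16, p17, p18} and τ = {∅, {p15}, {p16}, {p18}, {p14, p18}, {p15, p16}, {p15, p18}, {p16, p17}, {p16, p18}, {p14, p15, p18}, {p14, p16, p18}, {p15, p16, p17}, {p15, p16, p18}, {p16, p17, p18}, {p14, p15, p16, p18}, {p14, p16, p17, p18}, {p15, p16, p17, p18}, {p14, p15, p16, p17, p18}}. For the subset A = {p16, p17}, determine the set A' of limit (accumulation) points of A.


A' = {p17}

For each x ∈ X, list the open sets U ∈ τ with x ∈ U, then check whether U ∩ (A ∖ {x}) ≠ ∅ for every such U.
  x = p14: open {p14, p18} ∋ x has {p14, p18} ∩ (A ∖ {p14}) = ∅, so x is NOT a limit point.
  x = p15: open {p15} ∋ x has {p15} ∩ (A ∖ {p15}) = ∅, so x is NOT a limit point.
  x = p16: open {p16} ∋ x has {p16} ∩ (A ∖ {p16}) = ∅, so x is NOT a limit point.
  x = p17: opens ∋ x are {p16, p17}, {p15, p16, p17}, {p16, p17, p18}, {p14, p16, p17, p18}, {p15, p16, p17, p18}, {p14, p15, p16, p17, p18}; each meets A ∖ {p17}, so x IS a limit point.
  x = p18: open {p18} ∋ x has {p18} ∩ (A ∖ {p18}) = ∅, so x is NOT a limit point.
Collecting: A' = {p17}.


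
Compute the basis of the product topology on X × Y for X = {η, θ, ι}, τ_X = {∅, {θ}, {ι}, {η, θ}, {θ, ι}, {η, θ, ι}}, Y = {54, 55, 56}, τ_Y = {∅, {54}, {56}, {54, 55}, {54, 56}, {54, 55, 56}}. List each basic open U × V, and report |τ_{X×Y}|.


Basis B = {∅ × ∅, {θ} × {54}, {θ} × {56}, {ι} × {54}, {ι} × {56}, {η, θ} × {54}, {η, θ} × {56}, {θ} × {54, 55}, {θ} × {54, 56}, {θ, ι} × {54}, {θ, ι} × {56}, {ι} × {54, 55}, {ι} × {54, 56}, {η, θ, ι} × {54}, {η, θ, ι} × {56}, {θ} × {54, 55, 56}, {ι} × {54, 55, 56}, {η, θ} × {54, 55}, {η, θ} × {54, 56}, {θ, ι} × {54, 55}, {θ, ι} × {54, 56}, {η, θ} × {54, 55, 56}, {η, θ, ι} × {54, 55}, {η, θ, ι} × {54, 56}, {θ, ι} × {54, 55, 56}, {η, θ, ι} × {54, 55, 56}}; |τ_{X×Y}| = 108.

Enumerate products U × V with U ∈ τ_X, V ∈ τ_Y (deduplicated):
  ∅ × ∅ = {} (∅)
  {θ} × {54} = {(θ,54)}
  {θ} × {56} = {(θ,56)}
  {ι} × {54} = {(ι,54)}
  {ι} × {56} = {(ι,56)}
  {η, θ} × {54} = {(η,54), (θ,54)}
  {η, θ} × {56} = {(η,56), (θ,56)}
  {θ} × {54, 55} = {(θ,54), (θ,55)}
  {θ} × {54, 56} = {(θ,54), (θ,56)}
  {θ, ι} × {54} = {(θ,54), (ι,54)}
  {θ, ι} × {56} = {(θ,56), (ι,56)}
  {ι} × {54, 55} = {(ι,54), (ι,55)}
  {ι} × {54, 56} = {(ι,54), (ι,56)}
  {η, θ, ι} × {54} = {(η,54), (θ,54), (ι,54)}
  {η, θ, ι} × {56} = {(η,56), (θ,56), (ι,56)}
  {θ} × {54, 55, 56} = {(θ,54), (θ,55), (θ,56)}
  {ι} × {54, 55, 56} = {(ι,54), (ι,55), (ι,56)}
  {η, θ} × {54, 55} = {(η,54), (η,55), (θ,54), (θ,55)}
  {η, θ} × {54, 56} = {(η,54), (η,56), (θ,54), (θ,56)}
  {θ, ι} × {54, 55} = {(θ,54), (θ,55), (ι,54), (ι,55)}
  {θ, ι} × {54, 56} = {(θ,54), (θ,56), (ι,54), (ι,56)}
  {η, θ} × {54, 55, 56} = {(η,54), (η,55), (η,56), (θ,54), (θ,55), (θ,56)}
  {η, θ, ι} × {54, 55} = {(η,54), (η,55), (θ,54), (θ,55), (ι,54), (ι,55)}
  {η, θ, ι} × {54, 56} = {(η,54), (η,56), (θ,54), (θ,56), (ι,54), (ι,56)}
  {θ, ι} × {54, 55, 56} = {(θ,54), (θ,55), (θ,56), (ι,54), (ι,55), (ι,56)}
  {η, θ, ι} × {54, 55, 56} = {(η,54), (η,55), (η,56), (θ,54), (θ,55), (θ,56), (ι,54), (ι,55), (ι,56)}
These 26 distinct sets form the basis B.
Close under arbitrary unions to get τ_{X×Y}; counting gives |τ_{X×Y}| = 108.


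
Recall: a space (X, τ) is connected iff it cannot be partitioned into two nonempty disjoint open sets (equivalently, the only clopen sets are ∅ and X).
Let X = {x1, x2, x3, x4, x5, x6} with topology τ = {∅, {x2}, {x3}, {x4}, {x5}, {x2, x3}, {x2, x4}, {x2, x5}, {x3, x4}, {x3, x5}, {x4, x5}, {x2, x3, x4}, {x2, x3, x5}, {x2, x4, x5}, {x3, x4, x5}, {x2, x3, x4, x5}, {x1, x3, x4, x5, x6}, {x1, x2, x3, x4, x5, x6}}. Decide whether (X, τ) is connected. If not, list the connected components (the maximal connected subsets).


(X, τ) is disconnected; components = [{x2}, {x1, x3, x4, x5, x6}].

Find clopen sets (U ∈ τ with X ∖ U ∈ τ):
  U = ∅, X ∖ U = {x1, x2, x3, x4, x5, x6} — both open, so U is clopen.
  U = {x2}, X ∖ U = {x1, x3, x4, x5, x6} — both open, so U is clopen.
  U = {x1, x3, x4, x5, x6}, X ∖ U = {x2} — both open, so U is clopen.
  U = {x1, x2, x3, x4, x5, x6}, X ∖ U = ∅ — both open, so U is clopen.
Nontrivial clopen(s) exist: e.g. {x1, x3, x4, x5, x6}. So (X, τ) is disconnected.
Compute connected components by grouping points that agree on all clopens:
  component: {x2}
  component: {x1, x3, x4, x5, x6}


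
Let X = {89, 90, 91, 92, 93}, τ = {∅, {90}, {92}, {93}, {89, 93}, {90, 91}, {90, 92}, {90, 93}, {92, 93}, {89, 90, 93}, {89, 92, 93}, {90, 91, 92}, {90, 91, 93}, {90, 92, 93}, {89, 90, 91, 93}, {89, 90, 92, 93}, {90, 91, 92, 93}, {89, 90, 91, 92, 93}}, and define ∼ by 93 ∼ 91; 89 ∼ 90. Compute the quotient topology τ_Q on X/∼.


X/∼ = {[89=90], [91=93], [92]}; |τ_Q| = 4.

Equivalence classes: [89=90], [91=93], [92].
Quotient map π: X → X/∼ sends 89 ↦ [89=90], 90 ↦ [89=90], 91 ↦ [91=93], 92 ↦ [92], 93 ↦ [91=93].
For each subset V ⊆ X/∼, compute π^{-1}(V) ⊆ X and check whether π^{-1}(V) ∈ τ. V is open in τ_Q iff π^{-1}(V) ∈ τ.
  V = {}: π^{-1}(V) = ∅ ∈ τ ✓.
  V = {[89=90]}: π^{-1}(V) = {89, 90} ∉ τ ✗.
  V = {[91=93]}: π^{-1}(V) = {91, 93} ∉ τ ✗.
  V = {[89=90], [91=93]}: π^{-1}(V) = {89, 90, 91, 93} ∈ τ ✓.
  V = {[92]}: π^{-1}(V) = {92} ∈ τ ✓.
  V = {[89=90], [92]}: π^{-1}(V) = {89, 90, 92} ∉ τ ✗.
  V = {[91=93], [92]}: π^{-1}(V) = {91, 92, 93} ∉ τ ✗.
  V = {[89=90], [91=93], [92]}: π^{-1}(V) = {89, 90, 91, 92, 93} ∈ τ ✓.
Open sets in the quotient: τ_Q = {{}, {[89=90], [91=93]}, {[92]}, {[89=90], [91=93], [92]}} (4 elements).


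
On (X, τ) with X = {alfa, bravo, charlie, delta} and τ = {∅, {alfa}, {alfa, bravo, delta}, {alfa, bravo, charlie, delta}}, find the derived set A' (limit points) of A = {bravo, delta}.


A' = {bravo, charlie, delta}

For each x ∈ X, list the open sets U ∈ τ with x ∈ U, then check whether U ∩ (A ∖ {x}) ≠ ∅ for every such U.
  x = alfa: open {alfa} ∋ x has {alfa} ∩ (A ∖ {alfa}) = ∅, so x is NOT a limit point.
  x = bravo: opens ∋ x are {alfa, bravo, delta}, {alfa, bravo, charlie, delta}; each meets A ∖ {bravo}, so x IS a limit point.
  x = charlie: opens ∋ x are {alfa, bravo, charlie, delta}; each meets A ∖ {charlie}, so x IS a limit point.
  x = delta: opens ∋ x are {alfa, bravo, delta}, {alfa, bravo, charlie, delta}; each meets A ∖ {delta}, so x IS a limit point.
Collecting: A' = {bravo, charlie, delta}.


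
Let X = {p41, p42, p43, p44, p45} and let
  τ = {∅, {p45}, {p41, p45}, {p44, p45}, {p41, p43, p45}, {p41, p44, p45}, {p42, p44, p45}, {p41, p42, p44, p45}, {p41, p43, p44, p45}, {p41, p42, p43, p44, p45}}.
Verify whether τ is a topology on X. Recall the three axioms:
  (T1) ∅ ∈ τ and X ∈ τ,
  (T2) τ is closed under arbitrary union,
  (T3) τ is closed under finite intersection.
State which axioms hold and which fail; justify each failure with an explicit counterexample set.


τ IS a topology on X.

Axiom (T1): ∅ ∈ τ? Yes; X ∈ τ? Yes.
Axiom (T2/T3): check pairwise unions and intersections of members of τ.
All pairwise intersections and unions checked — each lies in τ. Therefore τ satisfies (T1), (T2), (T3): it IS a topology on X.


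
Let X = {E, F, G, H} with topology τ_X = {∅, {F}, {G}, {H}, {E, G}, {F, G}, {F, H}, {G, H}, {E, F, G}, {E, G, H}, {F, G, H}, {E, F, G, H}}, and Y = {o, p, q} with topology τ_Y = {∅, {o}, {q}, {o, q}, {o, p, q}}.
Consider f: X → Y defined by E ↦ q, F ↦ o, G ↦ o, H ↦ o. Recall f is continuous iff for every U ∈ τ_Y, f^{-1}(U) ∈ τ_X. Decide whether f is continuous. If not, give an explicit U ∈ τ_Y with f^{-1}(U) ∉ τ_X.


f is NOT continuous.

Compute f^{-1}(U) for each U ∈ τ_Y:
  U = ∅: f^{-1}(U) = ∅ ∈ τ_X ✓.
  U = {o}: f^{-1}(U) = {F, G, H} ∈ τ_X ✓.
  U = {q}: f^{-1}(U) = {E} ∉ τ_X ✗.
  U = {o, q}: f^{-1}(U) = {E, F, G, H} ∈ τ_X ✓.
  U = {o, p, q}: f^{-1}(U) = {E, F, G, H} ∈ τ_X ✓.
Found U = {q} with f^{-1}(U) = {E} not in τ_X. Therefore f is NOT continuous.
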